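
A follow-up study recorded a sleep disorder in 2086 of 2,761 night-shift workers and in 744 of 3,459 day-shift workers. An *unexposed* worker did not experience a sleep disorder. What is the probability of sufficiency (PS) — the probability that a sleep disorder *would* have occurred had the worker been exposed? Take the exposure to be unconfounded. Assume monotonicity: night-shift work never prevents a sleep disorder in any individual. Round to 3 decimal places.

PS ≈ 0.689

p₁ = P(outcome | exposed) = 2086/2761 = 0.75552
p₀ = P(outcome | unexposed) = 744/3459 = 0.21509
Under exogeneity and monotonicity, PS = (p₁ − p₀) / (1 − p₀).
PS = (0.75552 − 0.21509) / (1 − 0.21509) = 0.54043 / 0.78491 ≈ 0.6885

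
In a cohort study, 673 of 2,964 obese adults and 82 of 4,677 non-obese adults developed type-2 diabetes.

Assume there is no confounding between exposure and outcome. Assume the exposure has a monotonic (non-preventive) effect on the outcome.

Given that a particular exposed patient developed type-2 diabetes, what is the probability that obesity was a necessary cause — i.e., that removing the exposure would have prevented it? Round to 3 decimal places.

p₁ = P(outcome | exposed) = 673/2964 = 0.22706
p₀ = P(outcome | unexposed) = 82/4677 = 0.017533
Under exogeneity and monotonicity, PN = (p₁ − p₀) / p₁.
PN = (0.22706 − 0.017533) / 0.22706 = 0.20953 / 0.22706 ≈ 0.9228

PN ≈ 0.923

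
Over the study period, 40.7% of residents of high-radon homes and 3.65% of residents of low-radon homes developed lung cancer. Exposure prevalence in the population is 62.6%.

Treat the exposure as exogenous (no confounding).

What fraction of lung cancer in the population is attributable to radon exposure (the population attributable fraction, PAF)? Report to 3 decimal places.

PAF ≈ 0.864

p₁ = 0.407, p₀ = 0.0365.
Overall risk P(Y=1) = π·p₁ + (1−π)·p₀ = 0.626×0.407 + 0.374×0.0365 = 0.26843.
Under exogeneity, PAF = [P(Y=1) − p₀] / P(Y=1).
PAF = (0.26843 − 0.0365) / 0.26843 ≈ 0.8640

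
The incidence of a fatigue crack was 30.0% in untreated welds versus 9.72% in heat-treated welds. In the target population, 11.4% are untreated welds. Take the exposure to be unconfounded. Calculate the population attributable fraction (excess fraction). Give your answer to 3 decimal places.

p₁ = 0.3, p₀ = 0.0972.
Overall risk P(Y=1) = π·p₁ + (1−π)·p₀ = 0.114×0.3 + 0.886×0.0972 = 0.12032.
Under exogeneity, PAF = [P(Y=1) − p₀] / P(Y=1).
PAF = (0.12032 − 0.0972) / 0.12032 ≈ 0.1921

PAF ≈ 0.192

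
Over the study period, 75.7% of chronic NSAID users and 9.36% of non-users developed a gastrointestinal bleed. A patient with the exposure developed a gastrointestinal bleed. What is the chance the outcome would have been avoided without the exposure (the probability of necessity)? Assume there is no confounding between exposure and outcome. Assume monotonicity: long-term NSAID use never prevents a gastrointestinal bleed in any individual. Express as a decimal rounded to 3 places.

p₁ = 0.757, p₀ = 0.0936.
Under exogeneity and monotonicity, PN = (p₁ − p₀) / p₁.
PN = (0.757 − 0.0936) / 0.757 = 0.6634 / 0.757 ≈ 0.8764

PN ≈ 0.876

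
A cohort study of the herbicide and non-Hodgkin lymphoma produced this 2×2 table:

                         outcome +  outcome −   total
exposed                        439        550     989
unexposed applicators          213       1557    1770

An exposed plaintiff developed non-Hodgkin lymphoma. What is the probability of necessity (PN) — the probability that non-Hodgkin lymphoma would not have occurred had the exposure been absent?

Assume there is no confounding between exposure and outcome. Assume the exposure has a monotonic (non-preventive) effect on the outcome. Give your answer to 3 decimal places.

p₁ = P(outcome | exposed) = 439/989 = 0.44388
p₀ = P(outcome | unexposed) = 213/1770 = 0.12034
Under exogeneity and monotonicity, PN = (p₁ − p₀)/p₁.
PN = (0.44388 − 0.12034) / 0.44388 ≈ 0.7289

PN ≈ 0.729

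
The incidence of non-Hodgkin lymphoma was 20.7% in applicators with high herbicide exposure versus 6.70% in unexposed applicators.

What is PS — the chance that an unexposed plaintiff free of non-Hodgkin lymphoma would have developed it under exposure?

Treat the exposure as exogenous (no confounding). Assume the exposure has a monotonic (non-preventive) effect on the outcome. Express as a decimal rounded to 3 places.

PS ≈ 0.150

p₁ = 0.207, p₀ = 0.067.
Under exogeneity and monotonicity, PS = (p₁ − p₀) / (1 − p₀).
PS = (0.207 − 0.067) / (1 − 0.067) = 0.14 / 0.933 ≈ 0.1501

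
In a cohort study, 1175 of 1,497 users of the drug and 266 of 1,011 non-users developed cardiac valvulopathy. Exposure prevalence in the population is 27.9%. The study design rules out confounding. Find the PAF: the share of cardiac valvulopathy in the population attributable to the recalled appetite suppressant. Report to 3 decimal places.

p₁ = P(outcome | exposed) = 1175/1497 = 0.7849
p₀ = P(outcome | unexposed) = 266/1011 = 0.26311
Overall risk P(Y=1) = π·p₁ + (1−π)·p₀ = 0.279×0.7849 + 0.721×0.26311 = 0.40869.
Under exogeneity, PAF = [P(Y=1) − p₀] / P(Y=1).
PAF = (0.40869 − 0.26311) / 0.40869 ≈ 0.3562

PAF ≈ 0.356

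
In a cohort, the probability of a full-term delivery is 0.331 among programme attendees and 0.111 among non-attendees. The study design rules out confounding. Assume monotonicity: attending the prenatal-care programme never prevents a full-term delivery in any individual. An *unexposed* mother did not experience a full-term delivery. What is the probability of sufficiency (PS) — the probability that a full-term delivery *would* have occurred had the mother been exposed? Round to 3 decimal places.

Let p₁ = 0.331, p₀ = 0.111.
Under exogeneity and monotonicity, PS = (p₁ − p₀) / (1 − p₀).
PS = (0.331 − 0.111) / (1 − 0.111) = 0.22 / 0.889 ≈ 0.2475

PS ≈ 0.247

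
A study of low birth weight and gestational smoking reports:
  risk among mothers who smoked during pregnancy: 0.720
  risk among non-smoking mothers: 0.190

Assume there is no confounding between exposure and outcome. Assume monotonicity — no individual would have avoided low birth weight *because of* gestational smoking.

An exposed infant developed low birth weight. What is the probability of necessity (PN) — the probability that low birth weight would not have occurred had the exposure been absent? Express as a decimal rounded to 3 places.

Let p₁ = 0.72, p₀ = 0.19.
Under exogeneity and monotonicity, PN = (p₁ − p₀) / p₁.
PN = (0.72 − 0.19) / 0.72 = 0.53 / 0.72 ≈ 0.7361

PN ≈ 0.736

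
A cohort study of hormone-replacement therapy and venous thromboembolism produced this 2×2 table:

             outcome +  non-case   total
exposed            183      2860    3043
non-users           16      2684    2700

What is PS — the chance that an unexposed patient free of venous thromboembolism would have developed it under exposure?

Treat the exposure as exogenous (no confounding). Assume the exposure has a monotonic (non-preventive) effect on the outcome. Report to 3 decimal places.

p₁ = P(outcome | exposed) = 183/3043 = 0.060138
p₀ = P(outcome | unexposed) = 16/2700 = 0.0059259
Under exogeneity and monotonicity, PS = (p₁ − p₀)/(1 − p₀).
PS = (0.060138 − 0.0059259) / 0.99407 ≈ 0.0545

PS ≈ 0.055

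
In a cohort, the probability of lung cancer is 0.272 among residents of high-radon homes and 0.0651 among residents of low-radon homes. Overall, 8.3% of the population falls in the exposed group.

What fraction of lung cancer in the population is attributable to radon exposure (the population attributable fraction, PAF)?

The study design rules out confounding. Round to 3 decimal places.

PAF ≈ 0.209

Let p₁ = 0.272, p₀ = 0.0651.
Overall risk P(Y=1) = π·p₁ + (1−π)·p₀ = 0.083×0.272 + 0.917×0.0651 = 0.082273.
Under exogeneity, PAF = [P(Y=1) − p₀] / P(Y=1).
PAF = (0.082273 − 0.0651) / 0.082273 ≈ 0.2087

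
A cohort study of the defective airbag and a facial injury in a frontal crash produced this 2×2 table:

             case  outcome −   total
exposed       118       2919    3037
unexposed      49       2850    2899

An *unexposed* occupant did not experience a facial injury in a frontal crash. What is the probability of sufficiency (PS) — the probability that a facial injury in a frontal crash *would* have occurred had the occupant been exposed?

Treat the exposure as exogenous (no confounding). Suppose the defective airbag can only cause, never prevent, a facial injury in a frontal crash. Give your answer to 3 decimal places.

PS ≈ 0.022

p₁ = P(outcome | exposed) = 118/3037 = 0.038854
p₀ = P(outcome | unexposed) = 49/2899 = 0.016902
Under exogeneity and monotonicity, PS = (p₁ − p₀) / (1 − p₀).
PS = (0.038854 − 0.016902) / (1 − 0.016902) = 0.021952 / 0.9831 ≈ 0.0223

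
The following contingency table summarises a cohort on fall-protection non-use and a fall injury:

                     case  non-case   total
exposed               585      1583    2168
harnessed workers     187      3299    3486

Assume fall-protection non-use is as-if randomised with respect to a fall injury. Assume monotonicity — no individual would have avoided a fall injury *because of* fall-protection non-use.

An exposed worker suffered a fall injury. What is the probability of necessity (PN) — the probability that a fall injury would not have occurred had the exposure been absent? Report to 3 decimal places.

PN ≈ 0.801

p₁ = P(outcome | exposed) = 585/2168 = 0.26983
p₀ = P(outcome | unexposed) = 187/3486 = 0.053643
Under exogeneity and monotonicity, PN = (p₁ − p₀)/p₁.
PN = (0.26983 − 0.053643) / 0.26983 ≈ 0.8012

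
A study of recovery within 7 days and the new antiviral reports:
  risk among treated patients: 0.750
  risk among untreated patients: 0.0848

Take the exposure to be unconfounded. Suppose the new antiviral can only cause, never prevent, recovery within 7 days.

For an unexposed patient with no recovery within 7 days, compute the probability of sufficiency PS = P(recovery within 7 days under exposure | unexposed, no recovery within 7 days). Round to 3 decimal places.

PS ≈ 0.727

Let p₁ = 0.75, p₀ = 0.0848.
Under exogeneity and monotonicity, PS = (p₁ − p₀) / (1 − p₀).
PS = (0.75 − 0.0848) / (1 − 0.0848) = 0.6652 / 0.9152 ≈ 0.7268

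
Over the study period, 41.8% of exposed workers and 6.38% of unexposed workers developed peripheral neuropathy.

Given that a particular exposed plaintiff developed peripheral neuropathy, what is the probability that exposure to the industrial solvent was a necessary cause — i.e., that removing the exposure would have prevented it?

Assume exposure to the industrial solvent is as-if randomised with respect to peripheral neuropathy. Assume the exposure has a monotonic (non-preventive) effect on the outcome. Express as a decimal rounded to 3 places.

p₁ = 0.418, p₀ = 0.0638.
Under exogeneity and monotonicity, PN = (p₁ − p₀) / p₁.
PN = (0.418 − 0.0638) / 0.418 = 0.3542 / 0.418 ≈ 0.8474

PN ≈ 0.847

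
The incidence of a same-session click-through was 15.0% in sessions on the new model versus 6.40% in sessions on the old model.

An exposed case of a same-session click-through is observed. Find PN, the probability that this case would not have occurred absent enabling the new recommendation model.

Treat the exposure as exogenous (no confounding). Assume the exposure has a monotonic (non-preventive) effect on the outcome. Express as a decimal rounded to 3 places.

p₁ = 0.15, p₀ = 0.064.
Under exogeneity and monotonicity, PN = (p₁ − p₀) / p₁.
PN = (0.15 − 0.064) / 0.15 = 0.086 / 0.15 ≈ 0.5733

PN ≈ 0.573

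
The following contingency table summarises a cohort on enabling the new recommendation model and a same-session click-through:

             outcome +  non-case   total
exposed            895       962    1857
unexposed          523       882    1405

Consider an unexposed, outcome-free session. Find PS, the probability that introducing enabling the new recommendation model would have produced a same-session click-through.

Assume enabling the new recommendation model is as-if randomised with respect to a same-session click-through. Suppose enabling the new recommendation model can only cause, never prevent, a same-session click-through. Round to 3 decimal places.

PS ≈ 0.175

p₁ = P(outcome | exposed) = 895/1857 = 0.48196
p₀ = P(outcome | unexposed) = 523/1405 = 0.37224
Under exogeneity and monotonicity, PS = (p₁ − p₀)/(1 − p₀).
PS = (0.48196 − 0.37224) / 0.62776 ≈ 0.1748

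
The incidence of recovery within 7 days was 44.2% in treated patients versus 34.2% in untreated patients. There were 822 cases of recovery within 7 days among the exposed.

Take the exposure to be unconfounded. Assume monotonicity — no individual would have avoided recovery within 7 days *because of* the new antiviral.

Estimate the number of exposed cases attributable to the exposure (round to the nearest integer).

p₁ = 0.442, p₀ = 0.342.
PN = (p₁ − p₀)/p₁ = (0.442 − 0.342) / 0.442 ≈ 0.22624.
Attributable cases ≈ PN × (exposed cases) = 0.22624 × 822 ≈ 185.97.

about 186 cases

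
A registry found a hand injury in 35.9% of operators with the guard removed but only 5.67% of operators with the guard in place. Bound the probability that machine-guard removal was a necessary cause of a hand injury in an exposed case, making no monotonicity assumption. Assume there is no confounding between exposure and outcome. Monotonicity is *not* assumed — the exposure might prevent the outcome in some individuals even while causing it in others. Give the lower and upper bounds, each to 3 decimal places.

0.842 ≤ PN ≤ 1.000

p₁ = 0.359, p₀ = 0.0567.
Under exogeneity alone the bounds on PN are max{0,(p₁−p₀)/p₁} ≤ PN ≤ min{1,(1−p₀)/p₁}.
  lower = (p₁ − p₀)/p₁ = 0.3023 / 0.359 ≈ 0.8421
  upper = min{1, (1 − p₀)/p₁} = 0.9433 / 0.359 ≈ 2.6276 → capped at 1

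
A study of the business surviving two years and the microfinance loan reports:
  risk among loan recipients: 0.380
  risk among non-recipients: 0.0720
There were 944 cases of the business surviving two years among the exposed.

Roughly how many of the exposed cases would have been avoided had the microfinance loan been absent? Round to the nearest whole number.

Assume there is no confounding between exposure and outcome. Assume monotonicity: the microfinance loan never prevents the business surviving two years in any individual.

about 765 cases

Let p₁ = 0.38, p₀ = 0.072.
PN = (p₁ − p₀)/p₁ = (0.38 − 0.072) / 0.38 ≈ 0.81053.
Attributable cases ≈ PN × (exposed cases) = 0.81053 × 944 ≈ 765.14.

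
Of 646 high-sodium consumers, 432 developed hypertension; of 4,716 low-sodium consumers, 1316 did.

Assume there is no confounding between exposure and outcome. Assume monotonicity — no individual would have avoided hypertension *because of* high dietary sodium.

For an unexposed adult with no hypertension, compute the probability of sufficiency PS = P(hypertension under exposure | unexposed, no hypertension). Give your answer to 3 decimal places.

p₁ = P(outcome | exposed) = 432/646 = 0.66873
p₀ = P(outcome | unexposed) = 1316/4716 = 0.27905
Under exogeneity and monotonicity, PS = (p₁ − p₀) / (1 − p₀).
PS = (0.66873 − 0.27905) / (1 − 0.27905) = 0.38968 / 0.72095 ≈ 0.5405

PS ≈ 0.541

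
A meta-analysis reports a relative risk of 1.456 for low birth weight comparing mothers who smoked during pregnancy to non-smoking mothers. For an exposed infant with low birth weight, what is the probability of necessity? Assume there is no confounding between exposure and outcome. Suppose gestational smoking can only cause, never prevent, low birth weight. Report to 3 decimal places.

Under exogeneity and monotonicity, PN = (RR − 1) / RR = 1 − 1/RR.
PN = (1.456 − 1) / 1.456 = 0.456 / 1.456 ≈ 0.3132

PN ≈ 0.313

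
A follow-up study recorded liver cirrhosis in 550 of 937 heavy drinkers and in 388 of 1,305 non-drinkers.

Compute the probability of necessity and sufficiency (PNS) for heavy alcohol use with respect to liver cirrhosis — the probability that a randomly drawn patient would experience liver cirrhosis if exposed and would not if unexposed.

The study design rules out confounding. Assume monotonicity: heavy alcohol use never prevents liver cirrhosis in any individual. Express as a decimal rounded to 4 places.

PNS ≈ 0.2897

p₁ = P(outcome | exposed) = 550/937 = 0.58698
p₀ = P(outcome | unexposed) = 388/1305 = 0.29732
Under exogeneity and monotonicity, PNS = p₁ − p₀.
PNS = 0.58698 − 0.29732 = 0.28966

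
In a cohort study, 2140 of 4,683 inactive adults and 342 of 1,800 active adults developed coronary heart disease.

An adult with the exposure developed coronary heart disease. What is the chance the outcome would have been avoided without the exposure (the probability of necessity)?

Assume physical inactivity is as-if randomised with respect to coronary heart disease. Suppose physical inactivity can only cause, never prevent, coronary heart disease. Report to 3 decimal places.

PN ≈ 0.584

p₁ = P(outcome | exposed) = 2140/4683 = 0.45697
p₀ = P(outcome | unexposed) = 342/1800 = 0.19
Under exogeneity and monotonicity, PN = (p₁ − p₀) / p₁.
PN = (0.45697 − 0.19) / 0.45697 = 0.26697 / 0.45697 ≈ 0.5842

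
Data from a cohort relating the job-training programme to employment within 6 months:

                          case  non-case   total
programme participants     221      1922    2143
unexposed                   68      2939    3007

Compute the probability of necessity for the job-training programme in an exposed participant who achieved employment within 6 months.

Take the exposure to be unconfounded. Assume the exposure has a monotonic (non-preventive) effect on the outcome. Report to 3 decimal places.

PN ≈ 0.781

p₁ = P(outcome | exposed) = 221/2143 = 0.10313
p₀ = P(outcome | unexposed) = 68/3007 = 0.022614
Under exogeneity and monotonicity, PN = (p₁ − p₀) / p₁.
PN = (0.10313 − 0.022614) / 0.10313 = 0.080513 / 0.10313 ≈ 0.7807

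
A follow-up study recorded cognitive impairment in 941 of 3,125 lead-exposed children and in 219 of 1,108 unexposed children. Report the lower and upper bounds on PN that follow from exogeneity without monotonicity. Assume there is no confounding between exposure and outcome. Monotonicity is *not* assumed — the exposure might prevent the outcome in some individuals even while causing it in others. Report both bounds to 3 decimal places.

0.344 ≤ PN ≤ 1.000

p₁ = P(outcome | exposed) = 941/3125 = 0.30112
p₀ = P(outcome | unexposed) = 219/1108 = 0.19765
Under exogeneity alone the bounds on PN are max{0,(p₁−p₀)/p₁} ≤ PN ≤ min{1,(1−p₀)/p₁}.
  lower = (p₁ − p₀)/p₁ = 0.10347 / 0.30112 ≈ 0.3436
  upper = min{1, (1 − p₀)/p₁} = 0.80235 / 0.30112 ≈ 2.6645 → capped at 1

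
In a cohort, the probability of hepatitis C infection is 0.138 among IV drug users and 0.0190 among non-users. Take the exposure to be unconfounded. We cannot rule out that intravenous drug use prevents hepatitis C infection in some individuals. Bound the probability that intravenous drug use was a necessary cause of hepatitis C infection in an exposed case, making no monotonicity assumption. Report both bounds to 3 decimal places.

Let p₁ = 0.138, p₀ = 0.019.
Under exogeneity alone the bounds on PN are max{0,(p₁−p₀)/p₁} ≤ PN ≤ min{1,(1−p₀)/p₁}.
  lower = (p₁ − p₀)/p₁ = 0.119 / 0.138 ≈ 0.8623
  upper = min{1, (1 − p₀)/p₁} = 0.981 / 0.138 ≈ 7.1087 → capped at 1

0.862 ≤ PN ≤ 1.000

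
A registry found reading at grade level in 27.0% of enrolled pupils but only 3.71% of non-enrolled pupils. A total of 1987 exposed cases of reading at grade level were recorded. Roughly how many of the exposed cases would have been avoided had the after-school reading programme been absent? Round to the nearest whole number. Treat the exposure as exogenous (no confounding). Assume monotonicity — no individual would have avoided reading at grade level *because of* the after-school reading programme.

p₁ = 0.27, p₀ = 0.0371.
PN = (p₁ − p₀)/p₁ = (0.27 − 0.0371) / 0.27 ≈ 0.86259.
Attributable cases ≈ PN × (exposed cases) = 0.86259 × 1987 ≈ 1713.97.

about 1714 cases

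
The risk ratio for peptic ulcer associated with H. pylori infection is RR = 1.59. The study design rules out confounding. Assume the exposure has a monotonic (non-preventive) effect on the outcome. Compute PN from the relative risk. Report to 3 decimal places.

Under exogeneity and monotonicity, PN = (RR − 1) / RR = 1 − 1/RR.
PN = (1.59 − 1) / 1.59 = 0.59 / 1.59 ≈ 0.3711

PN ≈ 0.371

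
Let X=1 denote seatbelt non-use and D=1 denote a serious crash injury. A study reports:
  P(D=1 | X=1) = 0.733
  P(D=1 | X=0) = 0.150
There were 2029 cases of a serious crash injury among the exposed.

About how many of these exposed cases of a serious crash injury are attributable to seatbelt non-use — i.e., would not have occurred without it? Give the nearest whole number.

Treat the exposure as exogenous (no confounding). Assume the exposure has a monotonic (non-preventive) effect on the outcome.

Let p₁ = 0.733, p₀ = 0.15.
PN = (p₁ − p₀)/p₁ = (0.733 − 0.15) / 0.733 ≈ 0.79536.
Attributable cases ≈ PN × (exposed cases) = 0.79536 × 2029 ≈ 1613.79.

about 1614 cases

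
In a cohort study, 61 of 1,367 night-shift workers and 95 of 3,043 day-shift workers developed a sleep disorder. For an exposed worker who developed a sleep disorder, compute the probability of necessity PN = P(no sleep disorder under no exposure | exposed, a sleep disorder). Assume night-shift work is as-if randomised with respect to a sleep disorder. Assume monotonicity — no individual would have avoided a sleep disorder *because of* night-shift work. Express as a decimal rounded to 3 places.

PN ≈ 0.300

p₁ = P(outcome | exposed) = 61/1367 = 0.044623
p₀ = P(outcome | unexposed) = 95/3043 = 0.031219
Under exogeneity and monotonicity, PN = (p₁ − p₀) / p₁.
PN = (0.044623 − 0.031219) / 0.044623 = 0.013404 / 0.044623 ≈ 0.3004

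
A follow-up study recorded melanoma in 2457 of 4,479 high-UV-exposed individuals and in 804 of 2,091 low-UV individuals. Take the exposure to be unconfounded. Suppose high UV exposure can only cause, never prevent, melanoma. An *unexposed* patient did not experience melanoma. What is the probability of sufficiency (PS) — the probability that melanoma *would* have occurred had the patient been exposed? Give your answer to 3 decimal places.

PS ≈ 0.267

p₁ = P(outcome | exposed) = 2457/4479 = 0.54856
p₀ = P(outcome | unexposed) = 804/2091 = 0.38451
Under exogeneity and monotonicity, PS = (p₁ − p₀) / (1 − p₀).
PS = (0.54856 − 0.38451) / (1 − 0.38451) = 0.16405 / 0.61549 ≈ 0.2665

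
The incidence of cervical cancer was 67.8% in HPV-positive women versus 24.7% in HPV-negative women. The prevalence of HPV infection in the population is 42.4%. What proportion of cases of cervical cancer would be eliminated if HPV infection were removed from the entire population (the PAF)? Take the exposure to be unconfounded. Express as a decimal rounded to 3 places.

p₁ = 0.678, p₀ = 0.247.
Overall risk P(Y=1) = π·p₁ + (1−π)·p₀ = 0.424×0.678 + 0.576×0.247 = 0.42974.
Under exogeneity, PAF = [P(Y=1) − p₀] / P(Y=1).
PAF = (0.42974 − 0.247) / 0.42974 ≈ 0.4252

PAF ≈ 0.425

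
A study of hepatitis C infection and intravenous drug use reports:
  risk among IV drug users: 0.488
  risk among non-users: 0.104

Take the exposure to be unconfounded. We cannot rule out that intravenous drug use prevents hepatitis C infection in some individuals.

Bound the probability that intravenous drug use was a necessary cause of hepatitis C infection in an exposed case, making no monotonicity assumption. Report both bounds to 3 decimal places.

Let p₁ = 0.488, p₀ = 0.104.
Under exogeneity alone the bounds on PN are max{0,(p₁−p₀)/p₁} ≤ PN ≤ min{1,(1−p₀)/p₁}.
  lower = (p₁ − p₀)/p₁ = 0.384 / 0.488 ≈ 0.7869
  upper = min{1, (1 − p₀)/p₁} = 0.896 / 0.488 ≈ 1.8361 → capped at 1

0.787 ≤ PN ≤ 1.000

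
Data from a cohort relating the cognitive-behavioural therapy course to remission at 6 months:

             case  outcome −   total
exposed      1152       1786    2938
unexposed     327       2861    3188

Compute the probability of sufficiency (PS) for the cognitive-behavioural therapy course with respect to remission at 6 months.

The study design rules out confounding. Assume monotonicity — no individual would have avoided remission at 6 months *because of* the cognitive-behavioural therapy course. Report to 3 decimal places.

p₁ = P(outcome | exposed) = 1152/2938 = 0.3921
p₀ = P(outcome | unexposed) = 327/3188 = 0.10257
Under exogeneity and monotonicity, PS = (p₁ − p₀)/(1 − p₀).
PS = (0.3921 − 0.10257) / 0.89743 ≈ 0.3226

PS ≈ 0.323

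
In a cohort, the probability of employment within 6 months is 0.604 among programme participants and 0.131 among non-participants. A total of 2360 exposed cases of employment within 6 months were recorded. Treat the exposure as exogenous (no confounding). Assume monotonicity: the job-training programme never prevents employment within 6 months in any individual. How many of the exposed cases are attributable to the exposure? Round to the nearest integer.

about 1848 cases

Let p₁ = 0.604, p₀ = 0.131.
PN = (p₁ − p₀)/p₁ = (0.604 − 0.131) / 0.604 ≈ 0.78311.
Attributable cases ≈ PN × (exposed cases) = 0.78311 × 2360 ≈ 1848.15.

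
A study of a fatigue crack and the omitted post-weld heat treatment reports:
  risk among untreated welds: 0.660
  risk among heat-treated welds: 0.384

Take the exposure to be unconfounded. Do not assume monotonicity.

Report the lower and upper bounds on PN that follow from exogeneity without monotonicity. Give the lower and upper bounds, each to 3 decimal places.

Let p₁ = 0.66, p₀ = 0.384.
Under exogeneity alone the bounds on PN are max{0,(p₁−p₀)/p₁} ≤ PN ≤ min{1,(1−p₀)/p₁}.
  lower = (p₁ − p₀)/p₁ = 0.276 / 0.66 ≈ 0.4182
  upper = min{1, (1 − p₀)/p₁} = 0.616 / 0.66 ≈ 0.9333

0.418 ≤ PN ≤ 0.933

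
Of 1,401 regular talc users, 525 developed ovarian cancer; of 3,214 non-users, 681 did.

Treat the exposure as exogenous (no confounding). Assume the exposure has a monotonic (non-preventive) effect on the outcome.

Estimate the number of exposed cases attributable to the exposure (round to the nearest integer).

about 228 cases

p₁ = P(outcome | exposed) = 525/1401 = 0.37473
p₀ = P(outcome | unexposed) = 681/3214 = 0.21189
PN = (p₁ − p₀)/p₁ = (0.37473 − 0.21189) / 0.37473 ≈ 0.43457.
Attributable cases ≈ PN × (exposed cases) = 0.43457 × 525 ≈ 228.15.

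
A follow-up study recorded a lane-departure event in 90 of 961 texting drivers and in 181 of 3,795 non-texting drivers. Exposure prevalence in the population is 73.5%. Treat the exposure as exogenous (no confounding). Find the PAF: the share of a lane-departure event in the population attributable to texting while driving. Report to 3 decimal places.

p₁ = P(outcome | exposed) = 90/961 = 0.093652
p₀ = P(outcome | unexposed) = 181/3795 = 0.047694
Overall risk P(Y=1) = π·p₁ + (1−π)·p₀ = 0.735×0.093652 + 0.265×0.047694 = 0.081474.
Under exogeneity, PAF = [P(Y=1) − p₀] / P(Y=1).
PAF = (0.081474 − 0.047694) / 0.081474 ≈ 0.4146

PAF ≈ 0.415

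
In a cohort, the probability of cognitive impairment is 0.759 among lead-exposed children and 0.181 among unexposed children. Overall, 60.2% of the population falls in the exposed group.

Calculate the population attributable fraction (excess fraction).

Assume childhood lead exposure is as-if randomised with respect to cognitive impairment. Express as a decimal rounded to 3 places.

PAF ≈ 0.658

Let p₁ = 0.759, p₀ = 0.181.
Overall risk P(Y=1) = π·p₁ + (1−π)·p₀ = 0.602×0.759 + 0.398×0.181 = 0.52896.
Under exogeneity, PAF = [P(Y=1) − p₀] / P(Y=1).
PAF = (0.52896 − 0.181) / 0.52896 ≈ 0.6578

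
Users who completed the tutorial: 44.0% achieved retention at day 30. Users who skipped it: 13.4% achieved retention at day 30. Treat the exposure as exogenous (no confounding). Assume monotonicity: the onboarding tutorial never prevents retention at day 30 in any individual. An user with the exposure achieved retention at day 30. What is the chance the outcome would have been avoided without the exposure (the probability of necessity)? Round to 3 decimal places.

PN ≈ 0.695

p₁ = 0.44, p₀ = 0.134.
Under exogeneity and monotonicity, PN = (p₁ − p₀) / p₁.
PN = (0.44 − 0.134) / 0.44 = 0.306 / 0.44 ≈ 0.6955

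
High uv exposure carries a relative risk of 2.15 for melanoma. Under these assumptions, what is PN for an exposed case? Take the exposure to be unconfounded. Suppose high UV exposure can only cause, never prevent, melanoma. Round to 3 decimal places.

Under exogeneity and monotonicity, PN = (RR − 1) / RR = 1 − 1/RR.
PN = (2.15 − 1) / 2.15 = 1.15 / 2.15 ≈ 0.5349

PN ≈ 0.535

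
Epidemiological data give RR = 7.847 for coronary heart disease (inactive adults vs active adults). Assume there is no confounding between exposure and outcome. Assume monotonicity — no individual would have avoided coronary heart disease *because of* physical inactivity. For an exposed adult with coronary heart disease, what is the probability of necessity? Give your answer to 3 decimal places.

Under exogeneity and monotonicity, PN = (RR − 1) / RR = 1 − 1/RR.
PN = (7.847 − 1) / 7.847 = 6.847 / 7.847 ≈ 0.8726

PN ≈ 0.873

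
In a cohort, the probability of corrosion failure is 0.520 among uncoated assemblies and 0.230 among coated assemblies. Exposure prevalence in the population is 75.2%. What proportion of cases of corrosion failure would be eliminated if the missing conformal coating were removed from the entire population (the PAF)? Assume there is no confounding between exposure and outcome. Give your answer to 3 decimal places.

PAF ≈ 0.487

Let p₁ = 0.52, p₀ = 0.23.
Overall risk P(Y=1) = π·p₁ + (1−π)·p₀ = 0.752×0.52 + 0.248×0.23 = 0.44808.
Under exogeneity, PAF = [P(Y=1) − p₀] / P(Y=1).
PAF = (0.44808 − 0.23) / 0.44808 ≈ 0.4867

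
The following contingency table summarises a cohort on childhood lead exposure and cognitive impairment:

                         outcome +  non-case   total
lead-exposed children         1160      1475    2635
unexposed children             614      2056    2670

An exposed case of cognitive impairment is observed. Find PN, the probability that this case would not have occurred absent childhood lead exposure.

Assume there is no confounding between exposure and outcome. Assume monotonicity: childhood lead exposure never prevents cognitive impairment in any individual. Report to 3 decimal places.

PN ≈ 0.478

p₁ = P(outcome | exposed) = 1160/2635 = 0.44023
p₀ = P(outcome | unexposed) = 614/2670 = 0.22996
Under exogeneity and monotonicity, PN = (p₁ − p₀) / p₁.
PN = (0.44023 − 0.22996) / 0.44023 = 0.21027 / 0.44023 ≈ 0.4776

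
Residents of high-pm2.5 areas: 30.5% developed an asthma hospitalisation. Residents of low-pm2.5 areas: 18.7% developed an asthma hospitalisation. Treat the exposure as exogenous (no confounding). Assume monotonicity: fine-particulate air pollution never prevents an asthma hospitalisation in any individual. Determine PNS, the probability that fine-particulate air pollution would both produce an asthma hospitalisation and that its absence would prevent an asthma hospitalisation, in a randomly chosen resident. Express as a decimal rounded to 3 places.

PNS ≈ 0.118

p₁ = 0.305, p₀ = 0.187.
Under exogeneity and monotonicity, PNS = p₁ − p₀.
PNS = 0.305 − 0.187 = 0.118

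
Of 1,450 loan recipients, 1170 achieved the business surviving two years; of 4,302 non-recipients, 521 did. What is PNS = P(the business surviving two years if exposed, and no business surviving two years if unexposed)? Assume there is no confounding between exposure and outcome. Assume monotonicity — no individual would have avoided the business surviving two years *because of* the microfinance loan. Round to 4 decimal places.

p₁ = P(outcome | exposed) = 1170/1450 = 0.8069
p₀ = P(outcome | unexposed) = 521/4302 = 0.12111
Under exogeneity and monotonicity, PNS = p₁ − p₀.
PNS = 0.8069 − 0.12111 = 0.68579

PNS ≈ 0.6858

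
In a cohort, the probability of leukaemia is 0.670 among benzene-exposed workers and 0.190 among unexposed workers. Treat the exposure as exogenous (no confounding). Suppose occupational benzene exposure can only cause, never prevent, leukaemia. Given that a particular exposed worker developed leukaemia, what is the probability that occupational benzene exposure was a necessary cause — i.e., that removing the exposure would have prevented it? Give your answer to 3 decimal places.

PN ≈ 0.716

Let p₁ = 0.67, p₀ = 0.19.
Under exogeneity and monotonicity, PN = (p₁ − p₀) / p₁.
PN = (0.67 − 0.19) / 0.67 = 0.48 / 0.67 ≈ 0.7164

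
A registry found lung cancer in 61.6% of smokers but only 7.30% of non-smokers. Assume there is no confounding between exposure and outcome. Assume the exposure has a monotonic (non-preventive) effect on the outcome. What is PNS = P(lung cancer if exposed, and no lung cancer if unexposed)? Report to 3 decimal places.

PNS ≈ 0.543

p₁ = 0.616, p₀ = 0.073.
Under exogeneity and monotonicity, PNS = p₁ − p₀.
PNS = 0.616 − 0.073 = 0.543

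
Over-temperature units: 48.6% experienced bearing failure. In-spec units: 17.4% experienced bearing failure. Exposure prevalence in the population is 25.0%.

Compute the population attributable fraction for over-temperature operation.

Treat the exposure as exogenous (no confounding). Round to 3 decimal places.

PAF ≈ 0.310

p₁ = 0.486, p₀ = 0.174.
Overall risk P(Y=1) = π·p₁ + (1−π)·p₀ = 0.25×0.486 + 0.75×0.174 = 0.252.
Under exogeneity, PAF = [P(Y=1) − p₀] / P(Y=1).
PAF = (0.252 − 0.174) / 0.252 ≈ 0.3095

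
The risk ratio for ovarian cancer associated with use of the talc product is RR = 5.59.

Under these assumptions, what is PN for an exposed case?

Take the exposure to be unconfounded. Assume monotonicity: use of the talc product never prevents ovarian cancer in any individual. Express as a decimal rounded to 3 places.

Under exogeneity and monotonicity, PN = (RR − 1) / RR = 1 − 1/RR.
PN = (5.59 − 1) / 5.59 = 4.59 / 5.59 ≈ 0.8211

PN ≈ 0.821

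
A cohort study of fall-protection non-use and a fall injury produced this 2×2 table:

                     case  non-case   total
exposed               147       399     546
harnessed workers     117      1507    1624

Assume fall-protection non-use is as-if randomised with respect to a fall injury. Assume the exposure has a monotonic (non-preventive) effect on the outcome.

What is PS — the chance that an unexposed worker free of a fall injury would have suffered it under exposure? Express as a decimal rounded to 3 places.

p₁ = P(outcome | exposed) = 147/546 = 0.26923
p₀ = P(outcome | unexposed) = 117/1624 = 0.072044
Under exogeneity and monotonicity, PS = (p₁ − p₀) / (1 − p₀).
PS = (0.26923 − 0.072044) / (1 − 0.072044) = 0.19719 / 0.92796 ≈ 0.2125

PS ≈ 0.212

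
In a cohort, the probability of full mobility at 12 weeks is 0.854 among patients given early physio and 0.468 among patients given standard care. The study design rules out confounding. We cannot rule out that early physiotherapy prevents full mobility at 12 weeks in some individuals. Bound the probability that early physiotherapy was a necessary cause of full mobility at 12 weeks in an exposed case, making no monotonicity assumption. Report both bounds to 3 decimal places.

0.452 ≤ PN ≤ 0.623

Let p₁ = 0.854, p₀ = 0.468.
Under exogeneity alone the bounds on PN are max{0,(p₁−p₀)/p₁} ≤ PN ≤ min{1,(1−p₀)/p₁}.
  lower = (p₁ − p₀)/p₁ = 0.386 / 0.854 ≈ 0.4520
  upper = min{1, (1 − p₀)/p₁} = 0.532 / 0.854 ≈ 0.6230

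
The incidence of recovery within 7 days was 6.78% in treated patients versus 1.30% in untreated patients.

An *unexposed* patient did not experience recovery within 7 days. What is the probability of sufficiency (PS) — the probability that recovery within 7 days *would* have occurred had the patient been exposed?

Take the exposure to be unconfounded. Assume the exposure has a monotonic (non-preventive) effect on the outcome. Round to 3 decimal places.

PS ≈ 0.056

p₁ = 0.0678, p₀ = 0.013.
Under exogeneity and monotonicity, PS = (p₁ − p₀) / (1 − p₀).
PS = (0.0678 − 0.013) / (1 − 0.013) = 0.0548 / 0.987 ≈ 0.0555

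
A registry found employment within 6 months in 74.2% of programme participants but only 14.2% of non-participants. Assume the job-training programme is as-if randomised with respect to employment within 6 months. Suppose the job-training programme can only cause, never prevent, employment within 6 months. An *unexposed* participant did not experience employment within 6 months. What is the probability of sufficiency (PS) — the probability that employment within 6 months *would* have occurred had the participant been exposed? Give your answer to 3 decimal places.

p₁ = 0.742, p₀ = 0.142.
Under exogeneity and monotonicity, PS = (p₁ − p₀) / (1 − p₀).
PS = (0.742 − 0.142) / (1 − 0.142) = 0.6 / 0.858 ≈ 0.6993

PS ≈ 0.699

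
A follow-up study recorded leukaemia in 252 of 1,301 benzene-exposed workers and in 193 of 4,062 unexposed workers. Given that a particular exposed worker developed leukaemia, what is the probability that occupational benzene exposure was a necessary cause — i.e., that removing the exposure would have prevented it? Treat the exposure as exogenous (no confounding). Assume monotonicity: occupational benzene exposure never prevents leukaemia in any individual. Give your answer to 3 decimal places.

PN ≈ 0.755

p₁ = P(outcome | exposed) = 252/1301 = 0.1937
p₀ = P(outcome | unexposed) = 193/4062 = 0.047514
Under exogeneity and monotonicity, PN = (p₁ − p₀) / p₁.
PN = (0.1937 − 0.047514) / 0.1937 = 0.14618 / 0.1937 ≈ 0.7547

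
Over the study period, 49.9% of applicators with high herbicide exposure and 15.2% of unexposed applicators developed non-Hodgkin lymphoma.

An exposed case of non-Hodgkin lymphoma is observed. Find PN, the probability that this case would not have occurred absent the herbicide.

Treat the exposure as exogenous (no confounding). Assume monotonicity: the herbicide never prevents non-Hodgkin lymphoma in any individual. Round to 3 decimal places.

p₁ = 0.499, p₀ = 0.152.
Under exogeneity and monotonicity, PN = (p₁ − p₀) / p₁.
PN = (0.499 − 0.152) / 0.499 = 0.347 / 0.499 ≈ 0.6954

PN ≈ 0.695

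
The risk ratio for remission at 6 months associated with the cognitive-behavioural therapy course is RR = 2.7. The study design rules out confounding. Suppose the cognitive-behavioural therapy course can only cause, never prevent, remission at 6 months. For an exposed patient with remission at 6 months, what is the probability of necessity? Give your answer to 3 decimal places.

PN ≈ 0.630

Under exogeneity and monotonicity, PN = (RR − 1) / RR = 1 − 1/RR.
PN = (2.7 − 1) / 2.7 = 1.7 / 2.7 ≈ 0.6296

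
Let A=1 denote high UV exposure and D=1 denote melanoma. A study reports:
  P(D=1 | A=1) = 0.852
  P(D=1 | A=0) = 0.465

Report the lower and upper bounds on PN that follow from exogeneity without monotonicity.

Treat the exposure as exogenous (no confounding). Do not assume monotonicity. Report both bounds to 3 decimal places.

0.454 ≤ PN ≤ 0.628

Let p₁ = 0.852, p₀ = 0.465.
Under exogeneity alone the bounds on PN are max{0,(p₁−p₀)/p₁} ≤ PN ≤ min{1,(1−p₀)/p₁}.
  lower = (p₁ − p₀)/p₁ = 0.387 / 0.852 ≈ 0.4542
  upper = min{1, (1 − p₀)/p₁} = 0.535 / 0.852 ≈ 0.6279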